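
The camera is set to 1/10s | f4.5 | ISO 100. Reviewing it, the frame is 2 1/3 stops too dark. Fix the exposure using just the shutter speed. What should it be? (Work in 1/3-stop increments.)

Underexposed by 2 1/3 stops → need 2 1/3 stops brighter.
Shutter speed: 1/10 → 1/8 → 1/6 → 1/5 → 1/4 → 0.3 → 0.4 → 0.5.

0.5 s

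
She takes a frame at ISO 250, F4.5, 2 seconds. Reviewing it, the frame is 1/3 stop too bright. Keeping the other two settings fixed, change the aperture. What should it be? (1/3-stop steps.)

f/5

Overexposed by 1/3 stop → need 1/3 stop darker.
Aperture: f/4.5 → f/5.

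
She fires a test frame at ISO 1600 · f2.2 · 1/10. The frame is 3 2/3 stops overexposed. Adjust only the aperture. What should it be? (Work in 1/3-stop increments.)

Overexposed by 3 2/3 stops → need 3 2/3 stops darker.
Aperture: f/2.2 → f/2.5 → f/2.8 → f/3.2 → f/3.5 → f/4 → f/4.5 → f/5 → f/5.6 → f/6.3 → f/7.1 → f/8.

f/8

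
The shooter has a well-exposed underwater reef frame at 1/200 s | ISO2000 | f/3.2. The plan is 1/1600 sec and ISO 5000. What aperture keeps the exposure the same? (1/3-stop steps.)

f/1.8

Shutter speed: 1/200 → 1/250 → 1/320 → 1/400 → 1/500 → 1/640 → 1/800 → 1/1000 → 1/1250 → 1/1600 — 3 stops faster (darker).
ISO: 2000 → 2500 → 3200 → 4000 → 5000 — 1 1/3 stops higher (brighter).
Net change so far: 1 2/3 stops darker. Offset with the aperture: f/3.2 → f/2.8 → f/2.5 → f/2.2 → f/2 → f/1.8.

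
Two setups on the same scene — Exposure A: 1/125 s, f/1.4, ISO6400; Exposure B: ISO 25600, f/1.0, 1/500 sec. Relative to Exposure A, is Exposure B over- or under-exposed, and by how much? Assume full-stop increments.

1 stop brighter

Aperture: f/1.4 → f/1.0 — 1 stop wider (brighter).
Shutter speed: 1/125 → 1/250 → 1/500 — 2 stops faster (darker).
ISO: 6400 → 12800 → 25600 — 2 stops raised (brighter).
Net: +1 −2 +2 = +1 stop.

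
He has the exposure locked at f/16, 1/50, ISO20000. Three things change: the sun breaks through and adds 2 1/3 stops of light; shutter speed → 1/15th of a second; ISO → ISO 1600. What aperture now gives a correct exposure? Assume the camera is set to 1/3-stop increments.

Scene light: 2 1/3 stops brighter.
Shutter speed: 1/50 → 1/40 → 1/30 → 1/25 → 1/20 → 1/15 — 1 2/3 stops slower (brighter).
ISO: 20000 → 16000 → 12800 → 10000 → 8000 → 6400 → 5000 → 4000 → 3200 → 2500 → 2000 → 1600 — 3 2/3 stops lower (darker).
Net so far: 1/3 stop brighter. Aperture: f/16 → f/18.

f/18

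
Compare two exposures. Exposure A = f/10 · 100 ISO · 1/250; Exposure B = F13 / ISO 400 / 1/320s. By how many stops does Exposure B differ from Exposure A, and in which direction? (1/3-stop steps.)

Aperture: f/10 → f/11 → f/13 — 2/3 stop stopped down (darker).
Shutter speed: 1/250 → 1/320 — 1/3 stop faster (darker).
ISO: 100 → 125 → 160 → 200 → 250 → 320 → 400 — 2 stops higher (brighter).
Net: −2/3 −1/3 +2 = +1 stop.

1 stop brighter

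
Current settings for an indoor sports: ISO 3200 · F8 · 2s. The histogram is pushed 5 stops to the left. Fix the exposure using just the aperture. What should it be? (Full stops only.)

Underexposed by 5 stops → need 5 stops brighter.
Aperture: f/8 → f/5.6 → f/4 → f/2.8 → f/2 → f/1.4.

f/1.4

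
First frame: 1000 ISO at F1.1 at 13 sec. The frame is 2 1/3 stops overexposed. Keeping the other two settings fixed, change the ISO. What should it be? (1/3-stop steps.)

Overexposed by 2 1/3 stops → need 2 1/3 stops darker.
ISO: 1000 → 800 → 640 → 500 → 400 → 320 → 250 → 200.

ISO 200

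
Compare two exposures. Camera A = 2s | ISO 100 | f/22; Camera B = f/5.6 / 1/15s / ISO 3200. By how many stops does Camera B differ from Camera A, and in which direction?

4 stops brighter

Aperture: f/22 → f/16 → f/11 → f/8 → f/5.6 — 4 stops opened up (brighter).
Shutter speed: 2 → 1 → 1/2 → 1/4 → 1/8 → 1/15 — 5 stops faster (darker).
ISO: 100 → 200 → 400 → 800 → 1600 → 3200 — 5 stops raised (brighter).
Net: +4 −5 +5 = +4 stops.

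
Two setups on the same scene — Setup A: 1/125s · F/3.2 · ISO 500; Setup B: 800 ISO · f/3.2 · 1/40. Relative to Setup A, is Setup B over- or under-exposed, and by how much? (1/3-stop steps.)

2 1/3 stops brighter

Aperture: unchanged.
Shutter speed: 1/125 → 1/100 → 1/80 → 1/60 → 1/50 → 1/40 — 1 2/3 stops longer (brighter).
ISO: 500 → 640 → 800 — 2/3 stop higher (brighter).
Net: +1 2/3 +2/3 = +2 1/3 stops.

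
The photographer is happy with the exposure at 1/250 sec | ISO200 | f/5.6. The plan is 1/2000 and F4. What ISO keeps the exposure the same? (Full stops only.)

Shutter speed: 1/250 → 1/500 → 1/1000 → 1/2000 — 3 stops faster (darker).
Aperture: f/5.6 → f/4 — 1 stop opened up (brighter).
Net change so far: 2 stops darker. Offset with the ISO: 200 → 400 → 800.

ISO 800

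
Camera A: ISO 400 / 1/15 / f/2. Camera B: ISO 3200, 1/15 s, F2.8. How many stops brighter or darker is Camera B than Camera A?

Aperture: f/2 → f/2.8 — 1 stop smaller aperture (darker).
Shutter speed: unchanged.
ISO: 400 → 800 → 1600 → 3200 — 3 stops raised (brighter).
Net: −1 +3 = +2 stops.

2 stops brighter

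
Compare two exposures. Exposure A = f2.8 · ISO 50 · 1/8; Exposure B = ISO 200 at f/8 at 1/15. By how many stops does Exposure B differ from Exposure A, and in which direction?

2 stops darker

Aperture: f/2.8 → f/4 → f/5.6 → f/8 — 3 stops stopped down (darker).
Shutter speed: 1/8 → 1/15 — 1 stop shorter (darker).
ISO: 50 → 100 → 200 — 2 stops raised (brighter).
Net: −3 −1 +2 = −2 stops.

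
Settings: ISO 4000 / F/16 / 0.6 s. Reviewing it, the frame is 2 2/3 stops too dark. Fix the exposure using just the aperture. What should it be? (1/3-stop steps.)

f/6.3

Underexposed by 2 2/3 stops → need 2 2/3 stops brighter.
Aperture: f/16 → f/14 → f/13 → f/11 → f/10 → f/9 → f/8 → f/7.1 → f/6.3.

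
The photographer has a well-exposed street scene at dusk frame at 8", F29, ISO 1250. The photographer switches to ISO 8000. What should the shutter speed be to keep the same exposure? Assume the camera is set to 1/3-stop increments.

ISO: 1250 → 1600 → 2000 → 2500 → 3200 → 4000 → 5000 → 6400 → 8000 — 2 2/3 stops raised (brighter).
Need 2 2/3 stops darker from the shutter speed: 8 → 6 → 5 → 4 → 3.2 → 2.5 → 2 → 1.6 → 1.3.

1.3 s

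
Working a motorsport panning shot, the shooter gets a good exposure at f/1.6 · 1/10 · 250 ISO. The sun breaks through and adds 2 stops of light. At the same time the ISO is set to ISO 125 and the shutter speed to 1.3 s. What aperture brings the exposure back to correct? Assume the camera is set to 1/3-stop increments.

Scene light: 2 stops brighter.
ISO: 250 → 200 → 160 → 125 — 1 stop lower (darker).
Shutter speed: 1/10 → 1/8 → 1/6 → 1/5 → 1/4 → 0.3 → 0.4 → 0.5 → 0.6 → 0.8 → 1 → 1.3 — 3 2/3 stops longer (brighter).
Net so far: 4 2/3 stops brighter. Aperture: f/1.6 → f/1.8 → f/2 → f/2.2 → f/2.5 → f/2.8 → f/3.2 → f/3.5 → f/4 → f/4.5 → f/5 → f/5.6 → f/6.3 → f/7.1 → f/8.

f/8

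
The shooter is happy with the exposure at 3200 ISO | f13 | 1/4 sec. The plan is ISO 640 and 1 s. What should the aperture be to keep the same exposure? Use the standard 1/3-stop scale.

f/11

ISO: 3200 → 2500 → 2000 → 1600 → 1250 → 1000 → 800 → 640 — 2 1/3 stops dropped (darker).
Shutter speed: 1/4 → 0.3 → 0.4 → 0.5 → 0.6 → 0.8 → 1 — 2 stops longer (brighter).
Net change so far: 1/3 stop darker. Offset with the aperture: f/13 → f/11.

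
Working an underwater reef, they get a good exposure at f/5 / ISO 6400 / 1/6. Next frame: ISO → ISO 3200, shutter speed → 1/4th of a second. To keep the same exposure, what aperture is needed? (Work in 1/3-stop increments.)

f/4.5

ISO: 6400 → 5000 → 4000 → 3200 — 1 stop lower (darker).
Shutter speed: 1/6 → 1/5 → 1/4 — 2/3 stop slower (brighter).
Net change so far: 1/3 stop darker. Offset with the aperture: f/5 → f/4.5.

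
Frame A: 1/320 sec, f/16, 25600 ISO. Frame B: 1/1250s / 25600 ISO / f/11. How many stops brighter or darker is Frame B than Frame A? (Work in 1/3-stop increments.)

1 stop darker

Aperture: f/16 → f/14 → f/13 → f/11 — 1 stop wider (brighter).
Shutter speed: 1/320 → 1/400 → 1/500 → 1/640 → 1/800 → 1/1000 → 1/1250 — 2 stops faster (darker).
ISO: unchanged.
Net: +1 −2 = −1 stop.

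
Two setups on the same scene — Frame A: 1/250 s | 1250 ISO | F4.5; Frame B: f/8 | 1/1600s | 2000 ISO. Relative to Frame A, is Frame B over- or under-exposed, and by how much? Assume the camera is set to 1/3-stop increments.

3 2/3 stops darker

Aperture: f/4.5 → f/5 → f/5.6 → f/6.3 → f/7.1 → f/8 — 1 2/3 stops narrower (darker).
Shutter speed: 1/250 → 1/320 → 1/400 → 1/500 → 1/640 → 1/800 → 1/1000 → 1/1250 → 1/1600 — 2 2/3 stops shorter (darker).
ISO: 1250 → 1600 → 2000 — 2/3 stop higher (brighter).
Net: −1 2/3 −2 2/3 +2/3 = −3 2/3 stops.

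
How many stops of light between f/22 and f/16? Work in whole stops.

1 stop

f/22 → f/16 — count the steps: 1 stop.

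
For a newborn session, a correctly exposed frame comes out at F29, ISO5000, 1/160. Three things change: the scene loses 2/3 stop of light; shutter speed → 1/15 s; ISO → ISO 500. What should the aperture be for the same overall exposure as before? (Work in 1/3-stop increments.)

Scene light: 2/3 stop darker.
Shutter speed: 1/160 → 1/125 → 1/100 → 1/80 → 1/60 → 1/50 → 1/40 → 1/30 → 1/25 → 1/20 → 1/15 — 3 1/3 stops slower (brighter).
ISO: 5000 → 4000 → 3200 → 2500 → 2000 → 1600 → 1250 → 1000 → 800 → 640 → 500 — 3 1/3 stops lower (darker).
Net so far: 2/3 stop darker. Aperture: f/29 → f/25 → f/22.

f/22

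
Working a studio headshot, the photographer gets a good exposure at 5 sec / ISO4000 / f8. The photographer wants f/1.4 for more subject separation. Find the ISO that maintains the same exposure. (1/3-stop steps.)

ISO 125

Aperture: f/8 → f/7.1 → f/6.3 → f/5.6 → f/5 → f/4.5 → f/4 → f/3.5 → f/3.2 → f/2.8 → f/2.5 → f/2.2 → f/2 → f/1.8 → f/1.6 → f/1.4 — 5 stops larger aperture (brighter).
Need 5 stops darker from the ISO: 4000 → 3200 → 2500 → 2000 → 1600 → 1250 → 1000 → 800 → 640 → 500 → 400 → 320 → 250 → 200 → 160 → 125.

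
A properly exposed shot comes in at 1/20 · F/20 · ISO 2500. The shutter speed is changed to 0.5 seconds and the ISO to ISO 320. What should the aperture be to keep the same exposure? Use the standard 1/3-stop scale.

f/22

Shutter speed: 1/20 → 1/15 → 1/13 → 1/10 → 1/8 → 1/6 → 1/5 → 1/4 → 0.3 → 0.4 → 0.5 — 3 1/3 stops longer (brighter).
ISO: 2500 → 2000 → 1600 → 1250 → 1000 → 800 → 640 → 500 → 400 → 320 — 3 stops dropped (darker).
Net change so far: 1/3 stop brighter. Offset with the aperture: f/20 → f/22.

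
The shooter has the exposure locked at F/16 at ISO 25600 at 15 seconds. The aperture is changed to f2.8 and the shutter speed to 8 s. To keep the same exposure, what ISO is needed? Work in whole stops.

Aperture: f/16 → f/11 → f/8 → f/5.6 → f/4 → f/2.8 — 5 stops wider (brighter).
Shutter speed: 15 → 8 — 1 stop faster (darker).
Net change so far: 4 stops brighter. Offset with the ISO: 25600 → 12800 → 6400 → 3200 → 1600.

ISO 1600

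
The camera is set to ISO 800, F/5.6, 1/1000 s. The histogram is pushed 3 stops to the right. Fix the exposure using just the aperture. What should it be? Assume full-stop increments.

f/16

Overexposed by 3 stops → need 3 stops darker.
Aperture: f/5.6 → f/8 → f/11 → f/16.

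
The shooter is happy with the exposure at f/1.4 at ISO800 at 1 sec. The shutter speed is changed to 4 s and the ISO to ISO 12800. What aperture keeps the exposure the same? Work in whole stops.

Shutter speed: 1 → 2 → 4 — 2 stops longer (brighter).
ISO: 800 → 1600 → 3200 → 6400 → 12800 — 4 stops higher (brighter).
Net change so far: 6 stops brighter. Offset with the aperture: f/1.4 → f/2 → f/2.8 → f/4 → f/5.6 → f/8 → f/11.

f/11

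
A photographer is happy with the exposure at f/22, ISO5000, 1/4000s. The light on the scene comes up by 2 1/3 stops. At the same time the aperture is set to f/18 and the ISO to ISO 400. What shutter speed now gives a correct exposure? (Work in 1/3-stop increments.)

1/2500s

Scene light: 2 1/3 stops brighter.
Aperture: f/22 → f/20 → f/18 — 2/3 stop wider (brighter).
ISO: 5000 → 4000 → 3200 → 2500 → 2000 → 1600 → 1250 → 1000 → 800 → 640 → 500 → 400 — 3 2/3 stops dropped (darker).
Net so far: 2/3 stop darker. Shutter speed: 1/4000 → 1/3200 → 1/2500.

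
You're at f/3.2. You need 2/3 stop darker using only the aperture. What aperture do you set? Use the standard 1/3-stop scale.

Aperture: f/3.2 → f/3.5 → f/4 — 2/3 stop stopped down (darker).

f/4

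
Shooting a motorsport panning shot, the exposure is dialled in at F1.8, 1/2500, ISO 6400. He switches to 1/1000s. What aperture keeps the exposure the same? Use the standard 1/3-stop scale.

f/2.8

Shutter speed: 1/2500 → 1/2000 → 1/1600 → 1/1250 → 1/1000 — 1 1/3 stops longer (brighter).
Need 1 1/3 stops darker from the aperture: f/1.8 → f/2 → f/2.2 → f/2.5 → f/2.8.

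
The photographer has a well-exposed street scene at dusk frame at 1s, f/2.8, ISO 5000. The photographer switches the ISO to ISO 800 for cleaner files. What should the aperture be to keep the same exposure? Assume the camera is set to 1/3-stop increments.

ISO: 5000 → 4000 → 3200 → 2500 → 2000 → 1600 → 1250 → 1000 → 800 — 2 2/3 stops lower (darker).
Need 2 2/3 stops brighter from the aperture: f/2.8 → f/2.5 → f/2.2 → f/2 → f/1.8 → f/1.6 → f/1.4 → f/1.2 → f/1.1.

f/1.1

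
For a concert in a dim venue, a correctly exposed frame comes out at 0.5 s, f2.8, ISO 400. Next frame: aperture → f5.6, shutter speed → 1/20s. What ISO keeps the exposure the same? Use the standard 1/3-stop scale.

ISO 16000

Aperture: f/2.8 → f/3.2 → f/3.5 → f/4 → f/4.5 → f/5 → f/5.6 — 2 stops smaller aperture (darker).
Shutter speed: 0.5 → 0.4 → 0.3 → 1/4 → 1/5 → 1/6 → 1/8 → 1/10 → 1/13 → 1/15 → 1/20 — 3 1/3 stops shorter (darker).
Net change so far: 5 1/3 stops darker. Offset with the ISO: 400 → 500 → 640 → 800 → 1000 → 1250 → 1600 → 2000 → 2500 → 3200 → 4000 → 5000 → 6400 → 8000 → 10000 → 12800 → 16000.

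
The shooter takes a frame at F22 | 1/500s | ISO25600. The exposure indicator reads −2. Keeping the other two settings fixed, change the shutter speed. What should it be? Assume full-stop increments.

Underexposed by 2 stops → need 2 stops brighter.
Shutter speed: 1/500 → 1/250 → 1/125.

1/125s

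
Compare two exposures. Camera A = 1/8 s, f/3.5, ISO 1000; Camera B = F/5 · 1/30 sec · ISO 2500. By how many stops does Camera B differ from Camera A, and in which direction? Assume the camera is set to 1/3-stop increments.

Aperture: f/3.5 → f/4 → f/4.5 → f/5 — 1 stop smaller aperture (darker).
Shutter speed: 1/8 → 1/10 → 1/13 → 1/15 → 1/20 → 1/25 → 1/30 — 2 stops faster (darker).
ISO: 1000 → 1250 → 1600 → 2000 → 2500 — 1 1/3 stops higher (brighter).
Net: −1 −2 +1 1/3 = −1 2/3 stops.

1 2/3 stops darker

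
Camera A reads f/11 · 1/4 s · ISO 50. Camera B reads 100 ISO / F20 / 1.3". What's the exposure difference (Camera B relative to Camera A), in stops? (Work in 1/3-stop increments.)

Aperture: f/11 → f/13 → f/14 → f/16 → f/18 → f/20 — 1 2/3 stops smaller aperture (darker).
Shutter speed: 1/4 → 0.3 → 0.4 → 0.5 → 0.6 → 0.8 → 1 → 1.3 — 2 1/3 stops longer (brighter).
ISO: 50 → 64 → 80 → 100 — 1 stop higher (brighter).
Net: −1 2/3 +2 1/3 +1 = +1 2/3 stops.

1 2/3 stops brighter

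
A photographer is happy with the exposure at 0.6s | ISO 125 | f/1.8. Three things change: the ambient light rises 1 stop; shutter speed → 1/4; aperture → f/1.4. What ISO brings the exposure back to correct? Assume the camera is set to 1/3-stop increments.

Scene light: 1 stop brighter.
Shutter speed: 0.6 → 0.5 → 0.4 → 0.3 → 1/4 — 1 1/3 stops shorter (darker).
Aperture: f/1.8 → f/1.6 → f/1.4 — 2/3 stop wider (brighter).
Net so far: 1/3 stop brighter. ISO: 125 → 100.

ISO 100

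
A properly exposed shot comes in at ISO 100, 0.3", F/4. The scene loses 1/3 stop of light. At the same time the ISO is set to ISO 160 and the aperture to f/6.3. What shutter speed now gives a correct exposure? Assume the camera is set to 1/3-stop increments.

Scene light: 1/3 stop darker.
ISO: 100 → 125 → 160 — 2/3 stop raised (brighter).
Aperture: f/4 → f/4.5 → f/5 → f/5.6 → f/6.3 — 1 1/3 stops stopped down (darker).
Net so far: 1 stop darker. Shutter speed: 0.3 → 0.4 → 0.5 → 0.6.

0.6 s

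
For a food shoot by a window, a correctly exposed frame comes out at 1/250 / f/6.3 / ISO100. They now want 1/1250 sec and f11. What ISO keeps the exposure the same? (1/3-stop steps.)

ISO 1600

Shutter speed: 1/250 → 1/320 → 1/400 → 1/500 → 1/640 → 1/800 → 1/1000 → 1/1250 — 2 1/3 stops shorter (darker).
Aperture: f/6.3 → f/7.1 → f/8 → f/9 → f/10 → f/11 — 1 2/3 stops smaller aperture (darker).
Net change so far: 4 stops darker. Offset with the ISO: 100 → 125 → 160 → 200 → 250 → 320 → 400 → 500 → 640 → 800 → 1000 → 1250 → 1600.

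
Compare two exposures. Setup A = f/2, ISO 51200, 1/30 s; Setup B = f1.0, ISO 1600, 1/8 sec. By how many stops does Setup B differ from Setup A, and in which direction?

1 stop darker

Aperture: f/2 → f/1.4 → f/1.0 — 2 stops opened up (brighter).
Shutter speed: 1/30 → 1/15 → 1/8 — 2 stops longer (brighter).
ISO: 51200 → 25600 → 12800 → 6400 → 3200 → 1600 — 5 stops lower (darker).
Net: +2 +2 −5 = −1 stop.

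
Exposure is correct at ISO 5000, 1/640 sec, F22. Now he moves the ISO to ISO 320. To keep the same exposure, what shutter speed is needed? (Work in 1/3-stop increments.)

ISO: 5000 → 4000 → 3200 → 2500 → 2000 → 1600 → 1250 → 1000 → 800 → 640 → 500 → 400 → 320 — 4 stops lower (darker).
Need 4 stops brighter from the shutter speed: 1/640 → 1/500 → 1/400 → 1/320 → 1/250 → 1/200 → 1/160 → 1/125 → 1/100 → 1/80 → 1/60 → 1/50 → 1/40.

1/40s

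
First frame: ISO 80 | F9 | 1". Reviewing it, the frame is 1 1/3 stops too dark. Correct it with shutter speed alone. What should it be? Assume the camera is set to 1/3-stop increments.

Underexposed by 1 1/3 stops → need 1 1/3 stops brighter.
Shutter speed: 1 → 1.3 → 1.6 → 2 → 2.5.

2.5 s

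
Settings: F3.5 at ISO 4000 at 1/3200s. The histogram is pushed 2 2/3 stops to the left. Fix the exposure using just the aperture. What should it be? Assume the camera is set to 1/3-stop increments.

Underexposed by 2 2/3 stops → need 2 2/3 stops brighter.
Aperture: f/3.5 → f/3.2 → f/2.8 → f/2.5 → f/2.2 → f/2 → f/1.8 → f/1.6 → f/1.4.

f/1.4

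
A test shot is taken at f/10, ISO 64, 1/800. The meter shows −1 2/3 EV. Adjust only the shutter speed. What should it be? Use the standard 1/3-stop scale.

Underexposed by 1 2/3 stops → need 1 2/3 stops brighter.
Shutter speed: 1/800 → 1/640 → 1/500 → 1/400 → 1/320 → 1/250.

1/250s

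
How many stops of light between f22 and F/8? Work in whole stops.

3 stops

f/22 → f/16 → f/11 → f/8 — count the steps: 3 stops.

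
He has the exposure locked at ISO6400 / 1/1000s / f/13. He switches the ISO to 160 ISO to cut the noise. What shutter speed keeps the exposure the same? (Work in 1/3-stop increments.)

1/25s

ISO: 6400 → 5000 → 4000 → 3200 → 2500 → 2000 → 1600 → 1250 → 1000 → 800 → 640 → 500 → 400 → 320 → 250 → 200 → 160 — 5 1/3 stops lower (darker).
Need 5 1/3 stops brighter from the shutter speed: 1/1000 → 1/800 → 1/640 → 1/500 → 1/400 → 1/320 → 1/250 → 1/200 → 1/160 → 1/125 → 1/100 → 1/80 → 1/60 → 1/50 → 1/40 → 1/30 → 1/25.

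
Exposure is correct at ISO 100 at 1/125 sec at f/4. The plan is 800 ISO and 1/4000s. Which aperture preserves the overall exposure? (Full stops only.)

ISO: 100 → 200 → 400 → 800 — 3 stops higher (brighter).
Shutter speed: 1/125 → 1/250 → 1/500 → 1/1000 → 1/2000 → 1/4000 — 5 stops shorter (darker).
Net change so far: 2 stops darker. Offset with the aperture: f/4 → f/2.8 → f/2.

f/2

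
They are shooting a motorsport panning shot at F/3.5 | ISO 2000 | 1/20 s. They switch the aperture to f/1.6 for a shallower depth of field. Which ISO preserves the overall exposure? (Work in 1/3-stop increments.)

Aperture: f/3.5 → f/3.2 → f/2.8 → f/2.5 → f/2.2 → f/2 → f/1.8 → f/1.6 — 2 1/3 stops larger aperture (brighter).
Need 2 1/3 stops darker from the ISO: 2000 → 1600 → 1250 → 1000 → 800 → 640 → 500 → 400.

ISO 400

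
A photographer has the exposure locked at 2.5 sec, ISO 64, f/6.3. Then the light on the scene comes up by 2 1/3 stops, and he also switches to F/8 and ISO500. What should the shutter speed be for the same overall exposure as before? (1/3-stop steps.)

Scene light: 2 1/3 stops brighter.
Aperture: f/6.3 → f/7.1 → f/8 — 2/3 stop narrower (darker).
ISO: 64 → 80 → 100 → 125 → 160 → 200 → 250 → 320 → 400 → 500 — 3 stops higher (brighter).
Net so far: 4 2/3 stops brighter. Shutter speed: 2.5 → 2 → 1.6 → 1.3 → 1 → 0.8 → 0.6 → 0.5 → 0.4 → 0.3 → 1/4 → 1/5 → 1/6 → 1/8 → 1/10.

1/10s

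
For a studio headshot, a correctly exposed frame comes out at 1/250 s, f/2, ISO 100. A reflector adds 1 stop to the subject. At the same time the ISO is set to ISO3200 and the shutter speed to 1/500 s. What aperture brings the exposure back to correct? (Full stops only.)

f/11

Scene light: 1 stop brighter.
ISO: 100 → 200 → 400 → 800 → 1600 → 3200 — 5 stops raised (brighter).
Shutter speed: 1/250 → 1/500 — 1 stop shorter (darker).
Net so far: 5 stops brighter. Aperture: f/2 → f/2.8 → f/4 → f/5.6 → f/8 → f/11.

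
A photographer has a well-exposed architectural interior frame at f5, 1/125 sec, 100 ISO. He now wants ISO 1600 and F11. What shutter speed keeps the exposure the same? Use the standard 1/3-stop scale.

ISO: 100 → 125 → 160 → 200 → 250 → 320 → 400 → 500 → 640 → 800 → 1000 → 1250 → 1600 — 4 stops raised (brighter).
Aperture: f/5 → f/5.6 → f/6.3 → f/7.1 → f/8 → f/9 → f/10 → f/11 — 2 1/3 stops narrower (darker).
Net change so far: 1 2/3 stops brighter. Offset with the shutter speed: 1/125 → 1/160 → 1/200 → 1/250 → 1/320 → 1/400.

1/400s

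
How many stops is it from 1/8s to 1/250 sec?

5 stops

1/8 → 1/15 → 1/30 → 1/60 → 1/125 → 1/250 — count the steps: 5 stops.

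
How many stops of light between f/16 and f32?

2 stops

f/16 → f/22 → f/32 — count the steps: 2 stops.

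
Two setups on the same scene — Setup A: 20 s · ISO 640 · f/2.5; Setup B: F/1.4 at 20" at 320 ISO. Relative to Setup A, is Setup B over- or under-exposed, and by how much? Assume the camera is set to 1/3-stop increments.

Aperture: f/2.5 → f/2.2 → f/2 → f/1.8 → f/1.6 → f/1.4 — 1 2/3 stops larger aperture (brighter).
Shutter speed: unchanged.
ISO: 640 → 500 → 400 → 320 — 1 stop dropped (darker).
Net: +1 2/3 −1 = +2/3 stops.

2/3 stop brighter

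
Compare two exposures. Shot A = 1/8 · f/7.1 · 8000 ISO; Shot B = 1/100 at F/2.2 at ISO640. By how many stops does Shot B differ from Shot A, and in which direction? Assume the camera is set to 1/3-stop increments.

Aperture: f/7.1 → f/6.3 → f/5.6 → f/5 → f/4.5 → f/4 → f/3.5 → f/3.2 → f/2.8 → f/2.5 → f/2.2 — 3 1/3 stops wider (brighter).
Shutter speed: 1/8 → 1/10 → 1/13 → 1/15 → 1/20 → 1/25 → 1/30 → 1/40 → 1/50 → 1/60 → 1/80 → 1/100 — 3 2/3 stops faster (darker).
ISO: 8000 → 6400 → 5000 → 4000 → 3200 → 2500 → 2000 → 1600 → 1250 → 1000 → 800 → 640 — 3 2/3 stops dropped (darker).
Net: +3 1/3 −3 2/3 −3 2/3 = −4 stops.

4 stops darker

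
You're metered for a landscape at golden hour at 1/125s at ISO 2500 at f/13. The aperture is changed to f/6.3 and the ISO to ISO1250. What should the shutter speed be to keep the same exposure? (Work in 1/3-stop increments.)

Aperture: f/13 → f/11 → f/10 → f/9 → f/8 → f/7.1 → f/6.3 — 2 stops wider (brighter).
ISO: 2500 → 2000 → 1600 → 1250 — 1 stop lower (darker).
Net change so far: 1 stop brighter. Offset with the shutter speed: 1/125 → 1/160 → 1/200 → 1/250.

1/250s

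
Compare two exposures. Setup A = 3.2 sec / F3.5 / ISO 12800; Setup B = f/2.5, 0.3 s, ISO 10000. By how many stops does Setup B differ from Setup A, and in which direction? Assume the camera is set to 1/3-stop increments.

2 2/3 stops darker

Aperture: f/3.5 → f/3.2 → f/2.8 → f/2.5 — 1 stop wider (brighter).
Shutter speed: 3.2 → 2.5 → 2 → 1.6 → 1.3 → 1 → 0.8 → 0.6 → 0.5 → 0.4 → 0.3 — 3 1/3 stops faster (darker).
ISO: 12800 → 10000 — 1/3 stop dropped (darker).
Net: +1 −3 1/3 −1/3 = −2 2/3 stops.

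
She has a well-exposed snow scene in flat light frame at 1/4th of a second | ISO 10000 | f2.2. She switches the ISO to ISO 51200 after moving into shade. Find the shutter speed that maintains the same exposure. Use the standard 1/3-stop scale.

1/20s

ISO: 10000 → 12800 → 16000 → 20000 → 25600 → 32000 → 40000 → 51200 — 2 1/3 stops raised (brighter).
Need 2 1/3 stops darker from the shutter speed: 1/4 → 1/5 → 1/6 → 1/8 → 1/10 → 1/13 → 1/15 → 1/20.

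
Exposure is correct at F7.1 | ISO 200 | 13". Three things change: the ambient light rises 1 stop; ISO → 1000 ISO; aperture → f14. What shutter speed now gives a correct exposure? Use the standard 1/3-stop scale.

Scene light: 1 stop brighter.
ISO: 200 → 250 → 320 → 400 → 500 → 640 → 800 → 1000 — 2 1/3 stops raised (brighter).
Aperture: f/7.1 → f/8 → f/9 → f/10 → f/11 → f/13 → f/14 — 2 stops smaller aperture (darker).
Net so far: 1 1/3 stops brighter. Shutter speed: 13 → 10 → 8 → 6 → 5.

5 s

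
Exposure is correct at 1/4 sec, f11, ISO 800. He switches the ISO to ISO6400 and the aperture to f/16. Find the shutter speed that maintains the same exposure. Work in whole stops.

ISO: 800 → 1600 → 3200 → 6400 — 3 stops raised (brighter).
Aperture: f/11 → f/16 — 1 stop narrower (darker).
Net change so far: 2 stops brighter. Offset with the shutter speed: 1/4 → 1/8 → 1/15.

1/15s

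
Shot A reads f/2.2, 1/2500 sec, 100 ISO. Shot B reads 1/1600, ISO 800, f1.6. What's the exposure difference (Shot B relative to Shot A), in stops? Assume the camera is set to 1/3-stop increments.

4 2/3 stops brighter

Aperture: f/2.2 → f/2 → f/1.8 → f/1.6 — 1 stop opened up (brighter).
Shutter speed: 1/2500 → 1/2000 → 1/1600 — 2/3 stop slower (brighter).
ISO: 100 → 125 → 160 → 200 → 250 → 320 → 400 → 500 → 640 → 800 — 3 stops higher (brighter).
Net: +1 +2/3 +3 = +4 2/3 stops.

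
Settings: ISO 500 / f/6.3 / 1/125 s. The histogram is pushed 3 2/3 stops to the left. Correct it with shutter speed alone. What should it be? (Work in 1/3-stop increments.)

1/10s

Underexposed by 3 2/3 stops → need 3 2/3 stops brighter.
Shutter speed: 1/125 → 1/100 → 1/80 → 1/60 → 1/50 → 1/40 → 1/30 → 1/25 → 1/20 → 1/15 → 1/13 → 1/10.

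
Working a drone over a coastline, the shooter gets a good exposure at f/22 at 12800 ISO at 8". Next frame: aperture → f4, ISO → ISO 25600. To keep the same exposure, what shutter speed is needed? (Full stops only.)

Aperture: f/22 → f/16 → f/11 → f/8 → f/5.6 → f/4 — 5 stops wider (brighter).
ISO: 12800 → 25600 — 1 stop raised (brighter).
Net change so far: 6 stops brighter. Offset with the shutter speed: 8 → 4 → 2 → 1 → 1/2 → 1/4 → 1/8.

1/8s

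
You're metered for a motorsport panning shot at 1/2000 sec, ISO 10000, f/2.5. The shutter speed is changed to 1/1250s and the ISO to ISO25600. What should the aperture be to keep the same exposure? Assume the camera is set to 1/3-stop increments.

f/5

Shutter speed: 1/2000 → 1/1600 → 1/1250 — 2/3 stop longer (brighter).
ISO: 10000 → 12800 → 16000 → 20000 → 25600 — 1 1/3 stops raised (brighter).
Net change so far: 2 stops brighter. Offset with the aperture: f/2.5 → f/2.8 → f/3.2 → f/3.5 → f/4 → f/4.5 → f/5.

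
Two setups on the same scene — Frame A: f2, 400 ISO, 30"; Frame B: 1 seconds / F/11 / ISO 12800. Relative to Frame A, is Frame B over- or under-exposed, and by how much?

5 stops darker

Aperture: f/2 → f/2.8 → f/4 → f/5.6 → f/8 → f/11 — 5 stops stopped down (darker).
Shutter speed: 30 → 15 → 8 → 4 → 2 → 1 — 5 stops faster (darker).
ISO: 400 → 800 → 1600 → 3200 → 6400 → 12800 — 5 stops raised (brighter).
Net: −5 −5 +5 = −5 stops.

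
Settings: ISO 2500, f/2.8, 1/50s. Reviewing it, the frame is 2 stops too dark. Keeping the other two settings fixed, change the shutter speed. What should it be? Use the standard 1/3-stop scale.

1/13s

Underexposed by 2 stops → need 2 stops brighter.
Shutter speed: 1/50 → 1/40 → 1/30 → 1/25 → 1/20 → 1/15 → 1/13.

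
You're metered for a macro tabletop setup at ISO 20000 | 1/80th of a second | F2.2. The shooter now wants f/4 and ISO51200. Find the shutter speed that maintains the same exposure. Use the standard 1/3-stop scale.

1/60s

Aperture: f/2.2 → f/2.5 → f/2.8 → f/3.2 → f/3.5 → f/4 — 1 2/3 stops narrower (darker).
ISO: 20000 → 25600 → 32000 → 40000 → 51200 — 1 1/3 stops raised (brighter).
Net change so far: 1/3 stop darker. Offset with the shutter speed: 1/80 → 1/60.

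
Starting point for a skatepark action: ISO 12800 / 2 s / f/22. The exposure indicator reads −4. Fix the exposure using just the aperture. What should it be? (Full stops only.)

f/5.6

Underexposed by 4 stops → need 4 stops brighter.
Aperture: f/22 → f/16 → f/11 → f/8 → f/5.6.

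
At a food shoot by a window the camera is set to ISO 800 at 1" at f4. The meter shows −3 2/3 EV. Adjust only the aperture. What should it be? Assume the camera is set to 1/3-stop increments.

Underexposed by 3 2/3 stops → need 3 2/3 stops brighter.
Aperture: f/4 → f/3.5 → f/3.2 → f/2.8 → f/2.5 → f/2.2 → f/2 → f/1.8 → f/1.6 → f/1.4 → f/1.2 → f/1.1.

f/1.1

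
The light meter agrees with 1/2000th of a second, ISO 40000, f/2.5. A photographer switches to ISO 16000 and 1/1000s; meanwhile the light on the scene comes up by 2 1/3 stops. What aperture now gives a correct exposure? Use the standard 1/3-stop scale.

f/5

Scene light: 2 1/3 stops brighter.
ISO: 40000 → 32000 → 25600 → 20000 → 16000 — 1 1/3 stops lower (darker).
Shutter speed: 1/2000 → 1/1600 → 1/1250 → 1/1000 — 1 stop slower (brighter).
Net so far: 2 stops brighter. Aperture: f/2.5 → f/2.8 → f/3.2 → f/3.5 → f/4 → f/4.5 → f/5.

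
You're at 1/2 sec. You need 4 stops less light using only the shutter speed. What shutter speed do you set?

Shutter speed: 1/2 → 1/4 → 1/8 → 1/15 → 1/30 — 4 stops faster (darker).

1/30s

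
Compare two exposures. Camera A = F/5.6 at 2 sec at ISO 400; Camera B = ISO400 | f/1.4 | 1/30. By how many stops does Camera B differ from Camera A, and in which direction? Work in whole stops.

2 stops darker

Aperture: f/5.6 → f/4 → f/2.8 → f/2 → f/1.4 — 4 stops wider (brighter).
Shutter speed: 2 → 1 → 1/2 → 1/4 → 1/8 → 1/15 → 1/30 — 6 stops faster (darker).
ISO: unchanged.
Net: +4 −6 = −2 stops.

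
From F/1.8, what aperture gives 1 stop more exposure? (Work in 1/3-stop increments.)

f/1.2

Aperture: f/1.8 → f/1.6 → f/1.4 → f/1.2 — 1 stop wider (brighter).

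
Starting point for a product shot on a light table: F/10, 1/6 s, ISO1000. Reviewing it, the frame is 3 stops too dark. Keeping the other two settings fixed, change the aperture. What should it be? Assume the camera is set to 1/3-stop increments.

Underexposed by 3 stops → need 3 stops brighter.
Aperture: f/10 → f/9 → f/8 → f/7.1 → f/6.3 → f/5.6 → f/5 → f/4.5 → f/4 → f/3.5.

f/3.5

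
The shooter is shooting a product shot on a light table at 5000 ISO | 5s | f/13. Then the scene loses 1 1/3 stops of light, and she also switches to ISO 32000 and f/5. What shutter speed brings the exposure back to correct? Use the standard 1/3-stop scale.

0.3 s

Scene light: 1 1/3 stops darker.
ISO: 5000 → 6400 → 8000 → 10000 → 12800 → 16000 → 20000 → 25600 → 32000 — 2 2/3 stops raised (brighter).
Aperture: f/13 → f/11 → f/10 → f/9 → f/8 → f/7.1 → f/6.3 → f/5.6 → f/5 — 2 2/3 stops opened up (brighter).
Net so far: 4 stops brighter. Shutter speed: 5 → 4 → 3.2 → 2.5 → 2 → 1.6 → 1.3 → 1 → 0.8 → 0.6 → 0.5 → 0.4 → 0.3.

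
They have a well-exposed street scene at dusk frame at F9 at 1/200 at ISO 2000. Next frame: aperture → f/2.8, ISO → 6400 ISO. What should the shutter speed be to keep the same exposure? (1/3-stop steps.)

1/6400s

Aperture: f/9 → f/8 → f/7.1 → f/6.3 → f/5.6 → f/5 → f/4.5 → f/4 → f/3.5 → f/3.2 → f/2.8 — 3 1/3 stops wider (brighter).
ISO: 2000 → 2500 → 3200 → 4000 → 5000 → 6400 — 1 2/3 stops raised (brighter).
Net change so far: 5 stops brighter. Offset with the shutter speed: 1/200 → 1/250 → 1/320 → 1/400 → 1/500 → 1/640 → 1/800 → 1/1000 → 1/1250 → 1/1600 → 1/2000 → 1/2500 → 1/3200 → 1/4000 → 1/5000 → 1/6400.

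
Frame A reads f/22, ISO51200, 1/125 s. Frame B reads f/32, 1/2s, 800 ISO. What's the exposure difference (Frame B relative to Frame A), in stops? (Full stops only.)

Aperture: f/22 → f/32 — 1 stop smaller aperture (darker).
Shutter speed: 1/125 → 1/60 → 1/30 → 1/15 → 1/8 → 1/4 → 1/2 — 6 stops longer (brighter).
ISO: 51200 → 25600 → 12800 → 6400 → 3200 → 1600 → 800 — 6 stops lower (darker).
Net: −1 +6 −6 = −1 stop.

1 stop darker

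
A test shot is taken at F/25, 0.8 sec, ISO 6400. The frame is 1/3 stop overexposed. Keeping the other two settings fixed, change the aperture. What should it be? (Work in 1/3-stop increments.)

Overexposed by 1/3 stop → need 1/3 stop darker.
Aperture: f/25 → f/29.

f/29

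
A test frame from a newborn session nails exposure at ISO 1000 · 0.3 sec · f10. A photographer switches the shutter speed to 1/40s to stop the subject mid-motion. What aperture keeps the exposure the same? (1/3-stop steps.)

f/2.8

Shutter speed: 0.3 → 1/4 → 1/5 → 1/6 → 1/8 → 1/10 → 1/13 → 1/15 → 1/20 → 1/25 → 1/30 → 1/40 — 3 2/3 stops shorter (darker).
Need 3 2/3 stops brighter from the aperture: f/10 → f/9 → f/8 → f/7.1 → f/6.3 → f/5.6 → f/5 → f/4.5 → f/4 → f/3.5 → f/3.2 → f/2.8.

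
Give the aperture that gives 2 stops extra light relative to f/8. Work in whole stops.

Aperture: f/8 → f/5.6 → f/4 — 2 stops opened up (brighter).

f/4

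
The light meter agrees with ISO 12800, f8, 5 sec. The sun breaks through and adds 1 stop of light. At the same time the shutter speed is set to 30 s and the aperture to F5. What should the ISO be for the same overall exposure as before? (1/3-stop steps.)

Scene light: 1 stop brighter.
Shutter speed: 5 → 6 → 8 → 10 → 13 → 15 → 20 → 25 → 30 — 2 2/3 stops longer (brighter).
Aperture: f/8 → f/7.1 → f/6.3 → f/5.6 → f/5 — 1 1/3 stops opened up (brighter).
Net so far: 5 stops brighter. ISO: 12800 → 10000 → 8000 → 6400 → 5000 → 4000 → 3200 → 2500 → 2000 → 1600 → 1250 → 1000 → 800 → 640 → 500 → 400.

ISO 400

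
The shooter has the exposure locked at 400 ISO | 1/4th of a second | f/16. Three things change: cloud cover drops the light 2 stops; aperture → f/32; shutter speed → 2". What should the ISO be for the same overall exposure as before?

ISO 800

Scene light: 2 stops darker.
Aperture: f/16 → f/22 → f/32 — 2 stops narrower (darker).
Shutter speed: 1/4 → 1/2 → 1 → 2 — 3 stops longer (brighter).
Net so far: 1 stop darker. ISO: 400 → 800.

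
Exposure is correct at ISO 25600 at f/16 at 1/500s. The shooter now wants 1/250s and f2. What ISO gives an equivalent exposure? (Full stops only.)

ISO 200

Shutter speed: 1/500 → 1/250 — 1 stop slower (brighter).
Aperture: f/16 → f/11 → f/8 → f/5.6 → f/4 → f/2.8 → f/2 — 6 stops larger aperture (brighter).
Net change so far: 7 stops brighter. Offset with the ISO: 25600 → 12800 → 6400 → 3200 → 1600 → 800 → 400 → 200.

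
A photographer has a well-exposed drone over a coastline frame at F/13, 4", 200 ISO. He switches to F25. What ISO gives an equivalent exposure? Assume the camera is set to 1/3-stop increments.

ISO 800

Aperture: f/13 → f/14 → f/16 → f/18 → f/20 → f/22 → f/25 — 2 stops smaller aperture (darker).
Need 2 stops brighter from the ISO: 200 → 250 → 320 → 400 → 500 → 640 → 800.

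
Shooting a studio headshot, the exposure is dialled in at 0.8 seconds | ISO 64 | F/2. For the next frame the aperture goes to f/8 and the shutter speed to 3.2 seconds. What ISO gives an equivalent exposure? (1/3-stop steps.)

Aperture: f/2 → f/2.2 → f/2.5 → f/2.8 → f/3.2 → f/3.5 → f/4 → f/4.5 → f/5 → f/5.6 → f/6.3 → f/7.1 → f/8 — 4 stops stopped down (darker).
Shutter speed: 0.8 → 1 → 1.3 → 1.6 → 2 → 2.5 → 3.2 — 2 stops longer (brighter).
Net change so far: 2 stops darker. Offset with the ISO: 64 → 80 → 100 → 125 → 160 → 200 → 250.

ISO 250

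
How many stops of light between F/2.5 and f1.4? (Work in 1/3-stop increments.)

f/2.5 → f/2.2 → f/2 → f/1.8 → f/1.6 → f/1.4 — count the steps: 5 third-stops = 1 2/3 stops.

1 2/3 stops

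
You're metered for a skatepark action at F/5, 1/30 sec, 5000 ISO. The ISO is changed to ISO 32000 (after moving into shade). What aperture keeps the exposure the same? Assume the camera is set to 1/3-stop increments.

ISO: 5000 → 6400 → 8000 → 10000 → 12800 → 16000 → 20000 → 25600 → 32000 — 2 2/3 stops higher (brighter).
Need 2 2/3 stops darker from the aperture: f/5 → f/5.6 → f/6.3 → f/7.1 → f/8 → f/9 → f/10 → f/11 → f/13.

f/13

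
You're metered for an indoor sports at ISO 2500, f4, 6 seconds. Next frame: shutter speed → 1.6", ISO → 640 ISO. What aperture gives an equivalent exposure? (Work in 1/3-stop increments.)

Shutter speed: 6 → 5 → 4 → 3.2 → 2.5 → 2 → 1.6 — 2 stops faster (darker).
ISO: 2500 → 2000 → 1600 → 1250 → 1000 → 800 → 640 — 2 stops lower (darker).
Net change so far: 4 stops darker. Offset with the aperture: f/4 → f/3.5 → f/3.2 → f/2.8 → f/2.5 → f/2.2 → f/2 → f/1.8 → f/1.6 → f/1.4 → f/1.2 → f/1.1 → f/1.0.

f/1.0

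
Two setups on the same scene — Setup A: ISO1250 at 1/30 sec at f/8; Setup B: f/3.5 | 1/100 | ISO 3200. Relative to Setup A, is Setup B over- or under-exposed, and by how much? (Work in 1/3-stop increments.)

Aperture: f/8 → f/7.1 → f/6.3 → f/5.6 → f/5 → f/4.5 → f/4 → f/3.5 — 2 1/3 stops larger aperture (brighter).
Shutter speed: 1/30 → 1/40 → 1/50 → 1/60 → 1/80 → 1/100 — 1 2/3 stops shorter (darker).
ISO: 1250 → 1600 → 2000 → 2500 → 3200 — 1 1/3 stops higher (brighter).
Net: +2 1/3 −1 2/3 +1 1/3 = +2 stops.

2 stops brighter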